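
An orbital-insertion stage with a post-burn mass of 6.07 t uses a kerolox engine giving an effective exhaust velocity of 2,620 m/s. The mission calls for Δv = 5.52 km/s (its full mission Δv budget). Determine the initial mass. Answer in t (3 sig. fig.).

Rocket equation: m₀/m_f = exp(Δv / v_e) = exp(5520 / 2620.0) = exp(2.1069) = 8.2225.
m₀ = m_f × 8.2225 = 6.07 × 8.2225 = 49.9106 t.

initial mass ≈ 49.9 t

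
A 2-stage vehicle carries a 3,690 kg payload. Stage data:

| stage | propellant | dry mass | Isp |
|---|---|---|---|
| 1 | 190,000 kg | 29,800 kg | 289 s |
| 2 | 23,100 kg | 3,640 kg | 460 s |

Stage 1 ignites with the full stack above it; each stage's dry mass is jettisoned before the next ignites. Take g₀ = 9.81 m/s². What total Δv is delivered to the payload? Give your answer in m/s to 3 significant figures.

Δv ≈ 10500 m/s

Ignition mass of stage 1 = 190,000+29,800 + 23,100+3,640 + 3,690 = 250,230 kg.
Stage 1: m₀ = 250,230 kg, m_f = 250,230 − 190,000 = 60,230 kg; Δv = 289×9.81×ln(4.155) = 2835.1×1.4242 ≈ 4038 m/s.
Stage 2: m₀ = 30,430 kg, m_f = 30,430 − 23,100 = 7,330 kg; Δv = 460×9.81×ln(4.151) = 4512.6×1.4235 ≈ 6423 m/s.
Total Δv = 4038 + 6423 = 10461 m/s.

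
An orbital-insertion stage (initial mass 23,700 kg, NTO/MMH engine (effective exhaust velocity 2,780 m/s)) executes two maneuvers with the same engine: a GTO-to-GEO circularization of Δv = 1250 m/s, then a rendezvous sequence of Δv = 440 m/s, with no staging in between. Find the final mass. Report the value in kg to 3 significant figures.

final mass ≈ 12900 kg

After the first burn: m = 23700 × exp(−1250/2780.0) = 23700 × 0.63786 = 15,117.3 kg.
After the second burn: m = 15,117.3 × exp(−440/2780.0) = 15,117.3 × 0.85362 = 12,904.4 kg.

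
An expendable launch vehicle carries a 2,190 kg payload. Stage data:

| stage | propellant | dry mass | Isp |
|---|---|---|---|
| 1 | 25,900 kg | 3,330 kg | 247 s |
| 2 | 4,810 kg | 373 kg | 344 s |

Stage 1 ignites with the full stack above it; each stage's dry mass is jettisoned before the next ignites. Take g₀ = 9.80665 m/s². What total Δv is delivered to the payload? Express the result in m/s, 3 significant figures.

Δv ≈ 6540 m/s

Ignition mass of stage 1 = 25,900+3,330 + 4,810+373 + 2,190 = 36,603 kg.
Stage 1: m₀ = 36,603 kg, m_f = 36,603 − 25,900 = 10,703 kg; Δv = 247×9.80665×ln(3.42) = 2422.2×1.2296 ≈ 2978 m/s.
Stage 2: m₀ = 7,373 kg, m_f = 7,373 − 4,810 = 2,563 kg; Δv = 344×9.80665×ln(2.877) = 3373.5×1.0566 ≈ 3565 m/s.
Total Δv = 2978 + 3565 = 6543 m/s.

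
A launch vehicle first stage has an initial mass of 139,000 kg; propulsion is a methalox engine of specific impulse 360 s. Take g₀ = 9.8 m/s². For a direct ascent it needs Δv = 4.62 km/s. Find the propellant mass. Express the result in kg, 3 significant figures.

v_e = Isp · g₀ = 360 × 9.8 = 3528.0 m/s.
By the Tsiolkovsky rocket equation, m₀/m_f = exp(Δv / v_e) = exp(4620 / 3528.0) = exp(1.3095) = 3.7044.
m_f = 139,000 / 3.7044 = 37,522.9 kg, so propellant = m₀ − m_f = 139,000 − 37,522.9 = 101,477.1 kg.

propellant mass ≈ 101000 kg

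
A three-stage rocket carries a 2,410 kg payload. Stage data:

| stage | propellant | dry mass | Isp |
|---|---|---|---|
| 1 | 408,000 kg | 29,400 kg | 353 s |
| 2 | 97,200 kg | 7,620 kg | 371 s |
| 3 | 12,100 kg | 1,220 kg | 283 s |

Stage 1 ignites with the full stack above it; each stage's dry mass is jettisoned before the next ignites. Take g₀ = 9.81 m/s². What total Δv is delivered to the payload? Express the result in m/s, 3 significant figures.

Ignition mass of stage 1 = 408,000+29,400 + 97,200+7,620 + 12,100+1,220 + 2,410 = 557,950 kg.
Stage 1: m₀ = 557,950 kg, m_f = 557,950 − 408,000 = 149,950 kg; Δv = 353×9.81×ln(3.721) = 3462.9×1.3140 ≈ 4550 m/s.
Stage 2: m₀ = 120,550 kg, m_f = 120,550 − 97,200 = 23,350 kg; Δv = 371×9.81×ln(5.163) = 3639.5×1.6415 ≈ 5974 m/s.
Stage 3: m₀ = 15,730 kg, m_f = 15,730 − 12,100 = 3,630 kg; Δv = 283×9.81×ln(4.333) = 2776.2×1.4663 ≈ 4071 m/s.
Total Δv = 4550 + 5974 + 4071 = 14595 m/s.

Δv ≈ 14600 m/s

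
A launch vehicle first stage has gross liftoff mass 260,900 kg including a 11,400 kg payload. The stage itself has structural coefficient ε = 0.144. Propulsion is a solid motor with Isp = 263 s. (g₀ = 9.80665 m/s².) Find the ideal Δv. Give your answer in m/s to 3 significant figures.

Δv ≈ 4400 m/s

Stage wet mass = m₀ − payload = 260,900 − 11,400 = 249,500 kg.
Stage dry mass = ε × stage wet mass = 0.144 × 249,500 = 35,928 kg.
Burnout mass m_f = stage dry + payload = 35,928 + 11,400 = 47,328 kg.
v_e = Isp · g₀ = 263 × 9.80665 = 2579.1 m/s.
Δv = v_e · ln(260,900/47,328) = 2579.1 × ln(5.513) = 2579.1 × 1.7070 ≈ 4403 m/s.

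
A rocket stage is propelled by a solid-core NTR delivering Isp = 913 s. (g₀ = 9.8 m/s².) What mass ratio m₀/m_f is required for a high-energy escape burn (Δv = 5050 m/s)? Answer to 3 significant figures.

v_e = Isp · g₀ = 913 × 9.8 = 8947.4 m/s.
Using Δv = v_e ln(m₀/m_f): m₀/m_f = exp(Δv / v_e) = exp(5050 / 8947.4) = exp(0.5644) = 1.7584.

mass ratio ≈ 1.76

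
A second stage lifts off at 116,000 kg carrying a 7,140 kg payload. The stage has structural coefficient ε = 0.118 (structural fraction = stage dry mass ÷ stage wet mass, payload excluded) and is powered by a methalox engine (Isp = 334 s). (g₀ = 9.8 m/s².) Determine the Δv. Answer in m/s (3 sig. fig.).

Stage wet mass = m₀ − payload = 116,000 − 7,140 = 108,860 kg.
Stage dry mass = ε × stage wet mass = 0.118 × 108,860 = 12,845.5 kg.
Burnout mass m_f = stage dry + payload = 12,845.5 + 7,140 = 19,985.5 kg.
v_e = Isp · g₀ = 334 × 9.8 = 3273.2 m/s.
Δv = v_e · ln(116,000/19,985.5) = 3273.2 × ln(5.804) = 3273.2 × 1.7586 ≈ 5756 m/s.

Δv ≈ 5760 m/s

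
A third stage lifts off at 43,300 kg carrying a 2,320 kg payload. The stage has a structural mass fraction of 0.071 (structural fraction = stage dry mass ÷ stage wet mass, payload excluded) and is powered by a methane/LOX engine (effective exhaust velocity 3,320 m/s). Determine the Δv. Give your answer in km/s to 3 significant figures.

Stage wet mass = m₀ − payload = 43,300 − 2,320 = 40,980 kg.
Stage dry mass = ε × stage wet mass = 0.071 × 40,980 = 2,909.58 kg.
Burnout mass m_f = stage dry + payload = 2,909.58 + 2,320 = 5,229.58 kg.
From the ideal rocket equation, Δv = v_e · ln(43,300/5,229.58) = 3320.0 × ln(8.28) = 3320.0 × 2.1138 ≈ 7018 m/s.

Δv ≈ 7.02 km/s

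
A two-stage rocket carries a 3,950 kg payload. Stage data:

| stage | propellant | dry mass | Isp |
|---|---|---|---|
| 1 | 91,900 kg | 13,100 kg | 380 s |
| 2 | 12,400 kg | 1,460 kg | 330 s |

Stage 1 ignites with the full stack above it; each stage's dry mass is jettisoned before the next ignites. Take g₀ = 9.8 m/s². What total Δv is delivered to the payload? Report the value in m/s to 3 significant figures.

Ignition mass of stage 1 = 91,900+13,100 + 12,400+1,460 + 3,950 = 122,810 kg.
Stage 1: m₀ = 122,810 kg, m_f = 122,810 − 91,900 = 30,910 kg; Δv = 380×9.8×ln(3.973) = 3724.0×1.3796 ≈ 5137 m/s.
Stage 2: m₀ = 17,810 kg, m_f = 17,810 − 12,400 = 5,410 kg; Δv = 330×9.8×ln(3.292) = 3234.0×1.1915 ≈ 3853 m/s.
Total Δv = 5137 + 3853 = 8990 m/s.

Δv ≈ 8990 m/s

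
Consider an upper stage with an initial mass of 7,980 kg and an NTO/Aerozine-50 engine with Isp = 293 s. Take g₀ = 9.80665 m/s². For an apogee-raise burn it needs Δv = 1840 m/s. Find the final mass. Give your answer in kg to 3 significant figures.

v_e = Isp · g₀ = 293 × 9.80665 = 2873.3 m/s.
Using Δv = v_e ln(m₀/m_f): m₀/m_f = exp(Δv / v_e) = exp(1840 / 2873.3) = exp(0.6404) = 1.8972.
m_f = m₀ / 1.8972 = 7,980 / 1.8972 = 4,206.2 kg.

final mass ≈ 4210 kg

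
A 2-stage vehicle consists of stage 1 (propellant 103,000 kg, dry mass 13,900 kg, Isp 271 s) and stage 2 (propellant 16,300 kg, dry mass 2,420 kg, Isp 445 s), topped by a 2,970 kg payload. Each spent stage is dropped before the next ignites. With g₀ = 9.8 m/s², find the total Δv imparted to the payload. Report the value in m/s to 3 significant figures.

Δv ≈ 9680 m/s

Ignition mass of stage 1 = 103,000+13,900 + 16,300+2,420 + 2,970 = 138,590 kg.
Stage 1: m₀ = 138,590 kg, m_f = 138,590 − 103,000 = 35,590 kg; Δv = 271×9.8×ln(3.894) = 2655.8×1.3595 ≈ 3610 m/s.
Stage 2: m₀ = 21,690 kg, m_f = 21,690 − 16,300 = 5,390 kg; Δv = 445×9.8×ln(4.024) = 4361.0×1.3923 ≈ 6072 m/s.
Total Δv = 3610 + 6072 = 9682 m/s.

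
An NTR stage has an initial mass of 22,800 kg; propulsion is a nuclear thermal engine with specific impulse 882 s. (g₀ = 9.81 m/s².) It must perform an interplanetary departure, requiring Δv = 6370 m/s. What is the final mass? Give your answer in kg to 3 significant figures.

v_e = Isp · g₀ = 882 × 9.81 = 8652.4 m/s.
Using Δv = v_e ln(m₀/m_f): m₀/m_f = exp(Δv / v_e) = exp(6370 / 8652.4) = exp(0.7362) = 2.0880.
m_f = m₀ / 2.0880 = 22,800 / 2.0880 = 10,919.5 kg.

final mass ≈ 10900 kg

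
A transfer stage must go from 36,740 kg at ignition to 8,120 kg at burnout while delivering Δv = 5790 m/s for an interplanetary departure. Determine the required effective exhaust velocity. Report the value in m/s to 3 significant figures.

v_e ≈ 3840 m/s

ln(m₀/m_f) = ln(36740/8120) = ln(4.525) = 1.5095.
By the Tsiolkovsky rocket equation, v_e = Δv / ln(m₀/m_f) = 5790 / 1.5095 = 3835.6 m/s.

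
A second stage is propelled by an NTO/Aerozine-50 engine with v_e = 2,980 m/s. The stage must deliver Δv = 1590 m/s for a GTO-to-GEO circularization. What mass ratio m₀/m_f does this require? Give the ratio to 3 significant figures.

From the ideal rocket equation, m₀/m_f = exp(Δv / v_e) = exp(1590 / 2980.0) = exp(0.5336) = 1.7050.

mass ratio ≈ 1.70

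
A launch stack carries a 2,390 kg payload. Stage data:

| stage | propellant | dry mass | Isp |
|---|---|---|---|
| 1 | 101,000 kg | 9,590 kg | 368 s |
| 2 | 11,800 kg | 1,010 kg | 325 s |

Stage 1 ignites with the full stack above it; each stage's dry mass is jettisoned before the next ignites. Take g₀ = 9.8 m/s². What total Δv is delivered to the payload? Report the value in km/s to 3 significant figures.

Δv ≈ 10.6 km/s

Ignition mass of stage 1 = 101,000+9,590 + 11,800+1,010 + 2,390 = 125,790 kg.
Stage 1: m₀ = 125,790 kg, m_f = 125,790 − 101,000 = 24,790 kg; Δv = 368×9.8×ln(5.074) = 3606.4×1.6242 ≈ 5857 m/s.
Stage 2: m₀ = 15,200 kg, m_f = 15,200 − 11,800 = 3,400 kg; Δv = 325×9.8×ln(4.471) = 3185.0×1.4975 ≈ 4770 m/s.
Total Δv = 5857 + 4770 = 10627 m/s.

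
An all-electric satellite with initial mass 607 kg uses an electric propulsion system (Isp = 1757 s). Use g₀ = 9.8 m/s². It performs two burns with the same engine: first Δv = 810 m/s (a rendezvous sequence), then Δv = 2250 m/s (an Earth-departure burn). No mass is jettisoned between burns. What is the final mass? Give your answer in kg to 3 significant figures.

v_e = Isp · g₀ = 1757 × 9.8 = 17218.6 m/s.
After the first burn: m = 607 × exp(−810/17218.6) = 607 × 0.95405 = 579.108 kg.
After the second burn: m = 579.108 × exp(−2250/17218.6) = 579.108 × 0.87750 = 508.167 kg.

final mass ≈ 508 kg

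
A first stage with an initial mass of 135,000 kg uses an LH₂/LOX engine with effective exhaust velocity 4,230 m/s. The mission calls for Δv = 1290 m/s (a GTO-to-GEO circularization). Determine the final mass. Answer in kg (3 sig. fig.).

final mass ≈ 99500 kg

m₀/m_f = exp(Δv / v_e) = exp(1290 / 4230.0) = exp(0.3050) = 1.3566.
m_f = m₀ / 1.3566 = 135,000 / 1.3566 = 99,513.5 kg.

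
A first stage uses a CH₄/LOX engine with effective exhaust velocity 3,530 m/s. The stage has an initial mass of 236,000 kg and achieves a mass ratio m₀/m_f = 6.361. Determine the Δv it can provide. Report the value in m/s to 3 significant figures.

Δv ≈ 6530 m/s

From the ideal rocket equation, Δv = v_e · ln(6.361) = 3530.0 × 1.8502 ≈ 6531.2 m/s.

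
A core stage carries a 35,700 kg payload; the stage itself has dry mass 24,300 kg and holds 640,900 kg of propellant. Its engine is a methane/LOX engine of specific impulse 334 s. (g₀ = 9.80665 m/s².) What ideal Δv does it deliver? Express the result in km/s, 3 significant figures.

Δv ≈ 8.05 km/s

v_e = Isp · g₀ = 334 × 9.80665 = 3275.4 m/s.
m₀ = payload + dry + propellant = 35,700 + 24,300 + 640,900 = 700,900 kg.
m_f = payload + dry = 35,700 + 24,300 = 60,000 kg.
Δv = v_e · ln(m₀/m_f) = 3275.4 × ln(11.68) = 3275.4 × 2.4580 ≈ 8051.1 m/s.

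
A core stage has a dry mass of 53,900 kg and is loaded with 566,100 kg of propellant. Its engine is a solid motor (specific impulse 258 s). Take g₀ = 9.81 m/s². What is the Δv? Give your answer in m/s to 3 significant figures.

v_e = Isp · g₀ = 258 × 9.81 = 2531.0 m/s.
m₀ = m_dry + m_prop = 53,900 + 566,100 = 620,000 kg.
Δv = v_e · ln(m₀/m_f) = 2531.0 × ln(11.5) = 2531.0 × 2.4426 ≈ 6182.1 m/s.

Δv ≈ 6180 m/s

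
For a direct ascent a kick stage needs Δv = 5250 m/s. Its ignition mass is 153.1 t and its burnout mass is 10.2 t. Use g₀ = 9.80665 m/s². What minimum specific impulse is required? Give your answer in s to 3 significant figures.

ln(m₀/m_f) = ln(153100/10200) = ln(15.01) = 2.7087.
Using Δv = v_e ln(m₀/m_f): v_e = Δv / ln(m₀/m_f) = 5250 / 2.7087 = 1938.2 m/s.
Isp = v_e / g₀ = 1938.2 / 9.80665 = 197.6 s.

Isp ≈ 198 s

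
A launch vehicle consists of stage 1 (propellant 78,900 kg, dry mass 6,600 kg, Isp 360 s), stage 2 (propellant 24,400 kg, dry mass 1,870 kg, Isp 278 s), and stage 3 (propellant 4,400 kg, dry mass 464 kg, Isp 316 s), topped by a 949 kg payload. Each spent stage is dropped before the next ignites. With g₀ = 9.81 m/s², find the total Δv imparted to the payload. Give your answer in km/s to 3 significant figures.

Δv ≈ 12.2 km/s

Ignition mass of stage 1 = 78,900+6,600 + 24,400+1,870 + 4,400+464 + 949 = 117,583 kg.
Stage 1: m₀ = 117,583 kg, m_f = 117,583 − 78,900 = 38,683 kg; Δv = 360×9.81×ln(3.04) = 3531.6×1.1117 ≈ 3926 m/s.
Stage 2: m₀ = 32,083 kg, m_f = 32,083 − 24,400 = 7,683 kg; Δv = 278×9.81×ln(4.176) = 2727.2×1.4293 ≈ 3898 m/s.
Stage 3: m₀ = 5,813 kg, m_f = 5,813 − 4,400 = 1,413 kg; Δv = 316×9.81×ln(4.114) = 3100.0×1.4144 ≈ 4385 m/s.
Total Δv = 3926 + 3898 + 4385 = 12209 m/s.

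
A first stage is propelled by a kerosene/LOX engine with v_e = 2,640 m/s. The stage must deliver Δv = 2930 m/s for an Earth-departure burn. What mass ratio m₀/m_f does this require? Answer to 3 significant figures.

m₀/m_f = exp(Δv / v_e) = exp(2930 / 2640.0) = exp(1.1098) = 3.0339.

mass ratio ≈ 3.03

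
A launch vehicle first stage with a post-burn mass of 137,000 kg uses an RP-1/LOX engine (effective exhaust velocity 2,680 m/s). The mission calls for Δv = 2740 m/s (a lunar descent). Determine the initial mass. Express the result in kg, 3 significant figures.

Using Δv = v_e ln(m₀/m_f): m₀/m_f = exp(Δv / v_e) = exp(2740 / 2680.0) = exp(1.0224) = 2.7798.
m₀ = m_f × 2.7798 = 137,000 × 2.7798 = 380,833 kg.

initial mass ≈ 381000 kg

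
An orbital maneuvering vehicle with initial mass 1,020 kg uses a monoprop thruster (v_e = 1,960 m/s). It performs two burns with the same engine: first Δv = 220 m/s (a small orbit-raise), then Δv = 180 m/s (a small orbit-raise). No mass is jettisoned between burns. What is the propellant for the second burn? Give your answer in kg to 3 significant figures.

After the first burn: m = 1020 × exp(−220/1960.0) = 1020 × 0.89383 = 911.707 kg.
After the second burn: m = 911.707 × exp(−180/1960.0) = 911.707 × 0.91225 = 831.705 kg.
Second-burn propellant = 911.707 − 831.705 = 80.002 kg.

propellant for the second burn ≈ 80.0 kg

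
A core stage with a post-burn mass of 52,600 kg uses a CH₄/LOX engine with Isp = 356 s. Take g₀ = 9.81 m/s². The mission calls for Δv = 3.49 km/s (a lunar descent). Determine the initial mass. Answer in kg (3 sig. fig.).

initial mass ≈ 143000 kg

v_e = Isp · g₀ = 356 × 9.81 = 3492.4 m/s.
m₀/m_f = exp(Δv / v_e) = exp(3490 / 3492.4) = exp(0.9993) = 2.7164.
m₀ = m_f × 2.7164 = 52,600 × 2.7164 = 142,883 kg.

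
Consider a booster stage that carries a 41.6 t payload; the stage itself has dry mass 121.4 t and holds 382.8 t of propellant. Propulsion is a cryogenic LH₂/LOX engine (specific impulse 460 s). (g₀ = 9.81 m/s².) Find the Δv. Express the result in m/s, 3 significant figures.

v_e = Isp · g₀ = 460 × 9.81 = 4512.6 m/s.
m₀ = payload + dry + propellant = 41.6 + 121.4 + 382.8 = 545.8 t.
m_f = payload + dry = 41.6 + 121.4 = 163 t.
Δv = v_e · ln(m₀/m_f) = 4512.6 × ln(3.348) = 4512.6 × 1.2085 ≈ 5453.5 m/s.

Δv ≈ 5450 m/s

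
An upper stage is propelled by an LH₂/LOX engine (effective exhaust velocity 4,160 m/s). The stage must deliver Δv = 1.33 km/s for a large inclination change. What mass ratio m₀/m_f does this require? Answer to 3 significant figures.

mass ratio ≈ 1.38

m₀/m_f = exp(Δv / v_e) = exp(1330 / 4160.0) = exp(0.3197) = 1.3767.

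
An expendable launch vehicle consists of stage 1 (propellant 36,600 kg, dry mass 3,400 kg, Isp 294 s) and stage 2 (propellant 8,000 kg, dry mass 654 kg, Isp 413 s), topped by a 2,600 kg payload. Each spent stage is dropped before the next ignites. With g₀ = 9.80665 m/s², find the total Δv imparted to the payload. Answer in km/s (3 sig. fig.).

Ignition mass of stage 1 = 36,600+3,400 + 8,000+654 + 2,600 = 51,254 kg.
Stage 1: m₀ = 51,254 kg, m_f = 51,254 − 36,600 = 14,654 kg; Δv = 294×9.80665×ln(3.498) = 2883.2×1.2521 ≈ 3610 m/s.
Stage 2: m₀ = 11,254 kg, m_f = 11,254 − 8,000 = 3,254 kg; Δv = 413×9.80665×ln(3.459) = 4050.1×1.2408 ≈ 5026 m/s.
Total Δv = 3610 + 5026 = 8636 m/s.

Δv ≈ 8.64 km/s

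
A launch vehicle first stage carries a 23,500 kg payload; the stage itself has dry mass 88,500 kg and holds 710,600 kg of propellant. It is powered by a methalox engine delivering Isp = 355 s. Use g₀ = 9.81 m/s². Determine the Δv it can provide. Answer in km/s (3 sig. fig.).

Δv ≈ 6.94 km/s

v_e = Isp · g₀ = 355 × 9.81 = 3482.6 m/s.
m₀ = payload + dry + propellant = 23,500 + 88,500 + 710,600 = 822,600 kg.
m_f = payload + dry = 23,500 + 88,500 = 112,000 kg.
Rocket equation: Δv = v_e · ln(m₀/m_f) = 3482.6 × ln(7.345) = 3482.6 × 1.9940 ≈ 6944.1 m/s.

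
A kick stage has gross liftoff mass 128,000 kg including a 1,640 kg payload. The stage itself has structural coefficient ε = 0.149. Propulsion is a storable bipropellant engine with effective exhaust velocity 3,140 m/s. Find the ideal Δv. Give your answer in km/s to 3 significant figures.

Δv ≈ 5.76 km/s

Stage wet mass = m₀ − payload = 128,000 − 1,640 = 126,360 kg.
Stage dry mass = ε × stage wet mass = 0.149 × 126,360 = 18,827.6 kg.
Burnout mass m_f = stage dry + payload = 18,827.6 + 1,640 = 20,467.6 kg.
Δv = v_e · ln(128,000/20,467.6) = 3140.0 × ln(6.254) = 3140.0 × 1.8332 ≈ 5756 m/s.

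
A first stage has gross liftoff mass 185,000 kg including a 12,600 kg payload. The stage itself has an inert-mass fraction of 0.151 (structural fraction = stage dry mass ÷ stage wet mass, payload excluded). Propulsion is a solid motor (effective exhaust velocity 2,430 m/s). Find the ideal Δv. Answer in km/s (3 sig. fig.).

Stage wet mass = m₀ − payload = 185,000 − 12,600 = 172,400 kg.
Stage dry mass = ε × stage wet mass = 0.151 × 172,400 = 26,032.4 kg.
Burnout mass m_f = stage dry + payload = 26,032.4 + 12,600 = 38,632.4 kg.
Using Δv = v_e ln(m₀/m_f): Δv = v_e · ln(185,000/38,632.4) = 2430.0 × ln(4.789) = 2430.0 × 1.5663 ≈ 3806 m/s.

Δv ≈ 3.81 km/s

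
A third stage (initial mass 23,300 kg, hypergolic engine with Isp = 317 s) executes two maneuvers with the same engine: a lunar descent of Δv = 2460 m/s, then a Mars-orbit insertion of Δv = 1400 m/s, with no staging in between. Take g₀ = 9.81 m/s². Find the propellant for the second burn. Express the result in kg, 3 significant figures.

v_e = Isp · g₀ = 317 × 9.81 = 3109.8 m/s.
After the first burn: m = 23300 × exp(−2460/3109.8) = 23300 × 0.45337 = 10,563.5 kg.
After the second burn: m = 10,563.5 × exp(−1400/3109.8) = 10,563.5 × 0.63750 = 6,734.23 kg.
Second-burn propellant = 10,563.5 − 6,734.23 = 3,829.27 kg.

propellant for the second burn ≈ 3830 kg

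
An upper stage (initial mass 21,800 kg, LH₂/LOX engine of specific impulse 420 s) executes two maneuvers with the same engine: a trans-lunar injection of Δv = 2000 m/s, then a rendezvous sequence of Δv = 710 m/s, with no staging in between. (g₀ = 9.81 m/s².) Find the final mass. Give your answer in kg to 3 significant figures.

final mass ≈ 11300 kg

v_e = Isp · g₀ = 420 × 9.81 = 4120.2 m/s.
After the first burn: m = 21800 × exp(−2000/4120.2) = 21800 × 0.61544 = 13,416.6 kg.
After the second burn: m = 13,416.6 × exp(−710/4120.2) = 13,416.6 × 0.84171 = 11,292.9 kg.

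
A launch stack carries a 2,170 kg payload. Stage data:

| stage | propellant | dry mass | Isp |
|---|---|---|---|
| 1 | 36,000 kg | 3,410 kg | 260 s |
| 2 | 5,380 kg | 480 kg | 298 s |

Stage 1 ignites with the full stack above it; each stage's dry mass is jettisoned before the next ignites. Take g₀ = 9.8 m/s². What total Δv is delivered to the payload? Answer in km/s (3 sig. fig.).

Δv ≈ 6.86 km/s

Ignition mass of stage 1 = 36,000+3,410 + 5,380+480 + 2,170 = 47,440 kg.
Stage 1: m₀ = 47,440 kg, m_f = 47,440 − 36,000 = 11,440 kg; Δv = 260×9.8×ln(4.147) = 2548.0×1.4223 ≈ 3624 m/s.
Stage 2: m₀ = 8,030 kg, m_f = 8,030 − 5,380 = 2,650 kg; Δv = 298×9.8×ln(3.03) = 2920.4×1.1086 ≈ 3238 m/s.
Total Δv = 3624 + 3238 = 6862 m/s.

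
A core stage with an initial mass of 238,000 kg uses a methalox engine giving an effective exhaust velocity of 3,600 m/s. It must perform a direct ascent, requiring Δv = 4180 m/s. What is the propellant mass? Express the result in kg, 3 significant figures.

Rocket equation: m₀/m_f = exp(Δv / v_e) = exp(4180 / 3600.0) = exp(1.1611) = 3.1935.
m_f = 238,000 / 3.1935 = 74,526.4 kg, so propellant = m₀ − m_f = 238,000 − 74,526.4 = 163,473.6 kg.

propellant mass ≈ 163000 kg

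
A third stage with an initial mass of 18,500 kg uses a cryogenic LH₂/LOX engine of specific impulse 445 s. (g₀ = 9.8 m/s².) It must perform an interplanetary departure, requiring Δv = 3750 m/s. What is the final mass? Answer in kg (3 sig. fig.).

v_e = Isp · g₀ = 445 × 9.8 = 4361.0 m/s.
m₀/m_f = exp(Δv / v_e) = exp(3750 / 4361.0) = exp(0.8599) = 2.3629.
m_f = m₀ / 2.3629 = 18,500 / 2.3629 = 7,829.36 kg.

final mass ≈ 7830 kg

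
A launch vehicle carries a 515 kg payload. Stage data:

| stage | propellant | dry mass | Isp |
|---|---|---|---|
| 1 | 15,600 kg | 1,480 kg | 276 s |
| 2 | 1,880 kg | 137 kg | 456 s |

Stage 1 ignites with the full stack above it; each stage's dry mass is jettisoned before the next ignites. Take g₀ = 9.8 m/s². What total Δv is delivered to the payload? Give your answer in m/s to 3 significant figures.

Δv ≈ 10400 m/s

Ignition mass of stage 1 = 15,600+1,480 + 1,880+137 + 515 = 19,612 kg.
Stage 1: m₀ = 19,612 kg, m_f = 19,612 − 15,600 = 4,012 kg; Δv = 276×9.8×ln(4.888) = 2704.8×1.5869 ≈ 4292 m/s.
Stage 2: m₀ = 2,532 kg, m_f = 2,532 − 1,880 = 652 kg; Δv = 456×9.8×ln(3.883) = 4468.8×1.3567 ≈ 6063 m/s.
Total Δv = 4292 + 6063 = 10355 m/s.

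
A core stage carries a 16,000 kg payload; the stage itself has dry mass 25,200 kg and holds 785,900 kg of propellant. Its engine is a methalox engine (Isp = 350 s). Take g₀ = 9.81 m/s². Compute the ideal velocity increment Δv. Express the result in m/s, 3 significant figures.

v_e = Isp · g₀ = 350 × 9.81 = 3433.5 m/s.
m₀ = payload + dry + propellant = 16,000 + 25,200 + 785,900 = 827,100 kg.
m_f = payload + dry = 16,000 + 25,200 = 41,200 kg.
Rocket equation: Δv = v_e · ln(m₀/m_f) = 3433.5 × ln(20.08) = 3433.5 × 2.9995 ≈ 10298.7 m/s.

Δv ≈ 10300 m/s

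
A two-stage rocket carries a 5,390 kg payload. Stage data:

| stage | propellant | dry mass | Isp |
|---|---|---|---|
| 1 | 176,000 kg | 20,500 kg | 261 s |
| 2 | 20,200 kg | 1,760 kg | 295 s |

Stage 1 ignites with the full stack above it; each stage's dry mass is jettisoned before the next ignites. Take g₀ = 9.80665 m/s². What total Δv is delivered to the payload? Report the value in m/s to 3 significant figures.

Δv ≈ 7830 m/s

Ignition mass of stage 1 = 176,000+20,500 + 20,200+1,760 + 5,390 = 223,850 kg.
Stage 1: m₀ = 223,850 kg, m_f = 223,850 − 176,000 = 47,850 kg; Δv = 261×9.80665×ln(4.678) = 2559.5×1.5429 ≈ 3949 m/s.
Stage 2: m₀ = 27,350 kg, m_f = 27,350 − 20,200 = 7,150 kg; Δv = 295×9.80665×ln(3.825) = 2893.0×1.3416 ≈ 3881 m/s.
Total Δv = 3949 + 3881 = 7830 m/s.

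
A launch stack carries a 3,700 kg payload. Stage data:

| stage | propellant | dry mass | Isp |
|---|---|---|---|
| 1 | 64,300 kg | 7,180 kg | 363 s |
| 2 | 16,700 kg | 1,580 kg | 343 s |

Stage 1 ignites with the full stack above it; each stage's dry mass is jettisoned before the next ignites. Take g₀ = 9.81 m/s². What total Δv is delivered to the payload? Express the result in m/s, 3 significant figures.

Δv ≈ 8950 m/s

Ignition mass of stage 1 = 64,300+7,180 + 16,700+1,580 + 3,700 = 93,460 kg.
Stage 1: m₀ = 93,460 kg, m_f = 93,460 − 64,300 = 29,160 kg; Δv = 363×9.81×ln(3.205) = 3561.0×1.1647 ≈ 4148 m/s.
Stage 2: m₀ = 21,980 kg, m_f = 21,980 − 16,700 = 5,280 kg; Δv = 343×9.81×ln(4.163) = 3364.8×1.4262 ≈ 4799 m/s.
Total Δv = 4148 + 4799 = 8947 m/s.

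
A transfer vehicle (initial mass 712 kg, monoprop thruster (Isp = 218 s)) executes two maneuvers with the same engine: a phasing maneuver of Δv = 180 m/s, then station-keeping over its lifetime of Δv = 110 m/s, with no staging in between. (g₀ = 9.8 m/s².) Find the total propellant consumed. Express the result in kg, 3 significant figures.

total propellant consumed ≈ 90.4 kg

v_e = Isp · g₀ = 218 × 9.8 = 2136.4 m/s.
After the first burn: m = 712 × exp(−180/2136.4) = 712 × 0.91920 = 654.47 kg.
After the second burn: m = 654.47 × exp(−110/2136.4) = 654.47 × 0.94981 = 621.622 kg.
Total propellant = m₀ − m_final = 712 − 621.622 = 90.378 kg.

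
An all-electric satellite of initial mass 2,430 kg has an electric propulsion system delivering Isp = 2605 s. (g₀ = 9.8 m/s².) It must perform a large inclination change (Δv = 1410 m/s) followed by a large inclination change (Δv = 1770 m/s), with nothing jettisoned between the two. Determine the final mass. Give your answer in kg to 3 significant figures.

final mass ≈ 2150 kg

v_e = Isp · g₀ = 2605 × 9.8 = 25529.0 m/s.
After the first burn: m = 2430 × exp(−1410/25529.0) = 2430 × 0.94627 = 2,299.44 kg.
After the second burn: m = 2,299.44 × exp(−1770/25529.0) = 2,299.44 × 0.93302 = 2,145.42 kg.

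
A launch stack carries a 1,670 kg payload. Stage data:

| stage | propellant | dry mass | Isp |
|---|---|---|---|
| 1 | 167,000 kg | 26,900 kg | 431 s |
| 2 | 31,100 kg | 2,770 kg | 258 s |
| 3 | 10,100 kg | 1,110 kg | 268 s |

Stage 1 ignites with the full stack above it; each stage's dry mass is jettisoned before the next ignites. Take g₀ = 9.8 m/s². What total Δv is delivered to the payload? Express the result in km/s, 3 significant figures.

Δv ≈ 11.8 km/s

Ignition mass of stage 1 = 167,000+26,900 + 31,100+2,770 + 10,100+1,110 + 1,670 = 240,650 kg.
Stage 1: m₀ = 240,650 kg, m_f = 240,650 − 167,000 = 73,650 kg; Δv = 431×9.8×ln(3.267) = 4223.8×1.1840 ≈ 5001 m/s.
Stage 2: m₀ = 46,750 kg, m_f = 46,750 − 31,100 = 15,650 kg; Δv = 258×9.8×ln(2.987) = 2528.4×1.0943 ≈ 2767 m/s.
Stage 3: m₀ = 12,880 kg, m_f = 12,880 − 10,100 = 2,780 kg; Δv = 268×9.8×ln(4.633) = 2626.4×1.5332 ≈ 4027 m/s.
Total Δv = 5001 + 2767 + 4027 = 11795 m/s.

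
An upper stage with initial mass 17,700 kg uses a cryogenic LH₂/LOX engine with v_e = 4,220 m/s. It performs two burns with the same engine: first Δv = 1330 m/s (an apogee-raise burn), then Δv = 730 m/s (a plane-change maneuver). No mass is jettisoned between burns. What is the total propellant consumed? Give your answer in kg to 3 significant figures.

After the first burn: m = 17700 × exp(−1330/4220.0) = 17700 × 0.72967 = 12,915.2 kg.
After the second burn: m = 12,915.2 × exp(−730/4220.0) = 12,915.2 × 0.84115 = 10,863.6 kg.
Total propellant = m₀ − m_final = 17700 − 10,863.6 = 6,836.4 kg.

total propellant consumed ≈ 6840 kg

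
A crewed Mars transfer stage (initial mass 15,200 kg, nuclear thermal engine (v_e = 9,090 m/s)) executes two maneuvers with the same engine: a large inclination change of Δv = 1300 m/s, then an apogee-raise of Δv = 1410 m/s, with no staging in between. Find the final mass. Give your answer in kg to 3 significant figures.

final mass ≈ 11300 kg

After the first burn: m = 15200 × exp(−1300/9090.0) = 15200 × 0.86674 = 13,174.4 kg.
After the second burn: m = 13,174.4 × exp(−1410/9090.0) = 13,174.4 × 0.85632 = 11,281.5 kg.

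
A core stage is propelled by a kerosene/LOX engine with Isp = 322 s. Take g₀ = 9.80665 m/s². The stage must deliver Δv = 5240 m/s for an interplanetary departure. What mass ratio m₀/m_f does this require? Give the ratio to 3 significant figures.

v_e = Isp · g₀ = 322 × 9.80665 = 3157.7 m/s.
Rocket equation: m₀/m_f = exp(Δv / v_e) = exp(5240 / 3157.7) = exp(1.6594) = 5.2562.

mass ratio ≈ 5.26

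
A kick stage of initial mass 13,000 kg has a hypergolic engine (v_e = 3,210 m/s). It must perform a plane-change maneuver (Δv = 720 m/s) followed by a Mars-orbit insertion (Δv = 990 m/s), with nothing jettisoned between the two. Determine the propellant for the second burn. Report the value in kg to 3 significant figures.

propellant for the second burn ≈ 2760 kg

After the first burn: m = 13000 × exp(−720/3210.0) = 13000 × 0.79908 = 10,388 kg.
After the second burn: m = 10,388 × exp(−990/3210.0) = 10,388 × 0.73461 = 7,631.13 kg.
Second-burn propellant = 10,388 − 7,631.13 = 2,756.87 kg.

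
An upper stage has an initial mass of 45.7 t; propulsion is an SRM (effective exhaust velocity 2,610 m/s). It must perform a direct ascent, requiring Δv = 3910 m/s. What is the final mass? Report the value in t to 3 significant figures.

final mass ≈ 10.2 t

By the Tsiolkovsky rocket equation, m₀/m_f = exp(Δv / v_e) = exp(3910 / 2610.0) = exp(1.4981) = 4.4731.
m_f = m₀ / 4.4731 = 45.7 / 4.4731 = 10.2166 t.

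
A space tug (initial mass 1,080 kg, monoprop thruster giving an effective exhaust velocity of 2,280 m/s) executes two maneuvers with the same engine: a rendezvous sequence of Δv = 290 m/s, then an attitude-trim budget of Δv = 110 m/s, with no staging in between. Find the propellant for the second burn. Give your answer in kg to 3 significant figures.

After the first burn: m = 1080 × exp(−290/2280.0) = 1080 × 0.88056 = 951.005 kg.
After the second burn: m = 951.005 × exp(−110/2280.0) = 951.005 × 0.95290 = 906.213 kg.
Second-burn propellant = 951.005 − 906.213 = 44.792 kg.

propellant for the second burn ≈ 44.8 kg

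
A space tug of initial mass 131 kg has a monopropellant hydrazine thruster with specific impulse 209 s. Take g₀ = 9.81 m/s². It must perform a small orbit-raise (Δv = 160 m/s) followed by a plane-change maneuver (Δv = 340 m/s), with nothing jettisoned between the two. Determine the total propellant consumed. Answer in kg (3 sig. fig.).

v_e = Isp · g₀ = 209 × 9.81 = 2050.3 m/s.
After the first burn: m = 131 × exp(−160/2050.3) = 131 × 0.92493 = 121.166 kg.
After the second burn: m = 121.166 × exp(−340/2050.3) = 121.166 × 0.84719 = 102.651 kg.
Total propellant = m₀ − m_final = 131 − 102.651 = 28.349 kg.

total propellant consumed ≈ 28.3 kg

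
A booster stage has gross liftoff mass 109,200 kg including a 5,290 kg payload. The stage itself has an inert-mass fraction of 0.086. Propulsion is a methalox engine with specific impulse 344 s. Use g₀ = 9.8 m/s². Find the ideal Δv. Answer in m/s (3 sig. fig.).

Stage wet mass = m₀ − payload = 109,200 − 5,290 = 103,910 kg.
Stage dry mass = ε × stage wet mass = 0.086 × 103,910 = 8,936.26 kg.
Burnout mass m_f = stage dry + payload = 8,936.26 + 5,290 = 14,226.26 kg.
v_e = Isp · g₀ = 344 × 9.8 = 3371.2 m/s.
Rocket equation: Δv = v_e · ln(109,200/14,226.26) = 3371.2 × ln(7.676) = 3371.2 × 2.0381 ≈ 6871 m/s.

Δv ≈ 6870 m/s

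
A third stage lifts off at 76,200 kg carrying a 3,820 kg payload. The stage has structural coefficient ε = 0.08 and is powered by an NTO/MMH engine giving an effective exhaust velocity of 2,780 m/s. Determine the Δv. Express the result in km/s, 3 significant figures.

Stage wet mass = m₀ − payload = 76,200 − 3,820 = 72,380 kg.
Stage dry mass = ε × stage wet mass = 0.08 × 72,380 = 5,790.4 kg.
Burnout mass m_f = stage dry + payload = 5,790.4 + 3,820 = 9,610.4 kg.
Δv = v_e · ln(76,200/9,610.4) = 2780.0 × ln(7.929) = 2780.0 × 2.0705 ≈ 5756 m/s.

Δv ≈ 5.76 km/s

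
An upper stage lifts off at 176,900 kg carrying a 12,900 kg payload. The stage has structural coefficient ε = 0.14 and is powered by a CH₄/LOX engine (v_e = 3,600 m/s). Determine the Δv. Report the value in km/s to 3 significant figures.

Δv ≈ 5.75 km/s

Stage wet mass = m₀ − payload = 176,900 − 12,900 = 164,000 kg.
Stage dry mass = ε × stage wet mass = 0.14 × 164,000 = 22,960 kg.
Burnout mass m_f = stage dry + payload = 22,960 + 12,900 = 35,860 kg.
Δv = v_e · ln(176,900/35,860) = 3600.0 × ln(4.933) = 3600.0 × 1.5960 ≈ 5745 m/s.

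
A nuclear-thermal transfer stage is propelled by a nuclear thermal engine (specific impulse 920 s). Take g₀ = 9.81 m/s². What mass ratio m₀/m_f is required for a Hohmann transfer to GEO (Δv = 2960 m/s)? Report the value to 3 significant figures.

v_e = Isp · g₀ = 920 × 9.81 = 9025.2 m/s.
Using Δv = v_e ln(m₀/m_f): m₀/m_f = exp(Δv / v_e) = exp(2960 / 9025.2) = exp(0.3280) = 1.3881.

mass ratio ≈ 1.39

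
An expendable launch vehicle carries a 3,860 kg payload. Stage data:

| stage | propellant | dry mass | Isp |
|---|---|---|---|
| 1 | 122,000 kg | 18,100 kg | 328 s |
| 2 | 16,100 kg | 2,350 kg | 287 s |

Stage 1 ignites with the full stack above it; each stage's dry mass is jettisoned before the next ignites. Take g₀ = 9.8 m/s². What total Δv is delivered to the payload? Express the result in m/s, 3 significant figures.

Ignition mass of stage 1 = 122,000+18,100 + 16,100+2,350 + 3,860 = 162,410 kg.
Stage 1: m₀ = 162,410 kg, m_f = 162,410 − 122,000 = 40,410 kg; Δv = 328×9.8×ln(4.019) = 3214.4×1.3910 ≈ 4471 m/s.
Stage 2: m₀ = 22,310 kg, m_f = 22,310 − 16,100 = 6,210 kg; Δv = 287×9.8×ln(3.593) = 2812.6×1.2789 ≈ 3597 m/s.
Total Δv = 4471 + 3597 = 8068 m/s.

Δv ≈ 8070 m/s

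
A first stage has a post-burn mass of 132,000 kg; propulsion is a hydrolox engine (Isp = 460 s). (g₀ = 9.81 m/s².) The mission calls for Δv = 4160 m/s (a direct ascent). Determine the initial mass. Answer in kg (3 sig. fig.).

v_e = Isp · g₀ = 460 × 9.81 = 4512.6 m/s.
m₀/m_f = exp(Δv / v_e) = exp(4160 / 4512.6) = exp(0.9219) = 2.5140.
m₀ = m_f × 2.5140 = 132,000 × 2.5140 = 331,848 kg.

initial mass ≈ 332000 kg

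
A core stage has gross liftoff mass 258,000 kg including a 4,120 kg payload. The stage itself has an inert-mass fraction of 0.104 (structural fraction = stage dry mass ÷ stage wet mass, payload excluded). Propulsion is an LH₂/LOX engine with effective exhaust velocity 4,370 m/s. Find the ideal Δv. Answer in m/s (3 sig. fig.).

Δv ≈ 9330 m/s

Stage wet mass = m₀ − payload = 258,000 − 4,120 = 253,880 kg.
Stage dry mass = ε × stage wet mass = 0.104 × 253,880 = 26,403.5 kg.
Burnout mass m_f = stage dry + payload = 26,403.5 + 4,120 = 30,523.5 kg.
Rocket equation: Δv = v_e · ln(258,000/30,523.5) = 4370.0 × ln(8.453) = 4370.0 × 2.1345 ≈ 9328 m/s.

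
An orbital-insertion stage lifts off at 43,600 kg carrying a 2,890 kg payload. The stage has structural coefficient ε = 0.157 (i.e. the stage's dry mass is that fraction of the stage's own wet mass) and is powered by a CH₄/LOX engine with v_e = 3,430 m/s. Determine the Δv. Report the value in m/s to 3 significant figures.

Stage wet mass = m₀ − payload = 43,600 − 2,890 = 40,710 kg.
Stage dry mass = ε × stage wet mass = 0.157 × 40,710 = 6,391.47 kg.
Burnout mass m_f = stage dry + payload = 6,391.47 + 2,890 = 9,281.47 kg.
Rocket equation: Δv = v_e · ln(43,600/9,281.47) = 3430.0 × ln(4.698) = 3430.0 × 1.5470 ≈ 5306 m/s.

Δv ≈ 5310 m/s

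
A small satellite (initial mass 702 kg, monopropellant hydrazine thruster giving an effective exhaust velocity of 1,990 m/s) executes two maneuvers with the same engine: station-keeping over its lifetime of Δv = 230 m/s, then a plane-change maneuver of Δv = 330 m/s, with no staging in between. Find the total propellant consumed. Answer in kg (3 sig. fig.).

total propellant consumed ≈ 172 kg

After the first burn: m = 702 × exp(−230/1990.0) = 702 × 0.89085 = 625.377 kg.
After the second burn: m = 625.377 × exp(−330/1990.0) = 625.377 × 0.84719 = 529.813 kg.
Total propellant = m₀ − m_final = 702 − 529.813 = 172.187 kg.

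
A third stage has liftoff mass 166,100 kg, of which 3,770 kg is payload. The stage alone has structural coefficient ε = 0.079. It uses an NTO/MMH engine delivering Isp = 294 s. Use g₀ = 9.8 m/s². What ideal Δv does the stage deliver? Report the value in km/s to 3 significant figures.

Stage wet mass = m₀ − payload = 166,100 − 3,770 = 162,330 kg.
Stage dry mass = ε × stage wet mass = 0.079 × 162,330 = 12,824.1 kg.
Burnout mass m_f = stage dry + payload = 12,824.1 + 3,770 = 16,594.1 kg.
v_e = Isp · g₀ = 294 × 9.8 = 2881.2 m/s.
By the Tsiolkovsky rocket equation, Δv = v_e · ln(166,100/16,594.1) = 2881.2 × ln(10.01) = 2881.2 × 2.3035 ≈ 6637 m/s.

Δv ≈ 6.64 km/s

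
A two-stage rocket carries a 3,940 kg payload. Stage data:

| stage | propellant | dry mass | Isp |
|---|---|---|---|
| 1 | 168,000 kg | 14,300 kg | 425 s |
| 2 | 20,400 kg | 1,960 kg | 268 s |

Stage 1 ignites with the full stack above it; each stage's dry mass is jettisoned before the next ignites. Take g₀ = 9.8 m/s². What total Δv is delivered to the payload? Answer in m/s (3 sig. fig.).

Δv ≈ 10700 m/s

Ignition mass of stage 1 = 168,000+14,300 + 20,400+1,960 + 3,940 = 208,600 kg.
Stage 1: m₀ = 208,600 kg, m_f = 208,600 − 168,000 = 40,600 kg; Δv = 425×9.8×ln(5.138) = 4165.0×1.6367 ≈ 6817 m/s.
Stage 2: m₀ = 26,300 kg, m_f = 26,300 − 20,400 = 5,900 kg; Δv = 268×9.8×ln(4.458) = 2626.4×1.4946 ≈ 3925 m/s.
Total Δv = 6817 + 3925 = 10742 m/s.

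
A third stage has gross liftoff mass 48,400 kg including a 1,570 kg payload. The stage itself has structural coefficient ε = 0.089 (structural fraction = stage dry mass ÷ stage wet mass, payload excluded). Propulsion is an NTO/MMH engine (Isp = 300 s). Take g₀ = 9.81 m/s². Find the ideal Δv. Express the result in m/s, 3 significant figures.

Δv ≈ 6280 m/s

Stage wet mass = m₀ − payload = 48,400 − 1,570 = 46,830 kg.
Stage dry mass = ε × stage wet mass = 0.089 × 46,830 = 4,167.87 kg.
Burnout mass m_f = stage dry + payload = 4,167.87 + 1,570 = 5,737.87 kg.
v_e = Isp · g₀ = 300 × 9.81 = 2943.0 m/s.
From the ideal rocket equation, Δv = v_e · ln(48,400/5,737.87) = 2943.0 × ln(8.435) = 2943.0 × 2.1324 ≈ 6276 m/s.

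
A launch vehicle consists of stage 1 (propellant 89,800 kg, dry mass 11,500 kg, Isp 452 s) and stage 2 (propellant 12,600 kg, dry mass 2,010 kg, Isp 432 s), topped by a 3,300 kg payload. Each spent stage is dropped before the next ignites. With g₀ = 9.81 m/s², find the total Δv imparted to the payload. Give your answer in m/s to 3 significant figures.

Ignition mass of stage 1 = 89,800+11,500 + 12,600+2,010 + 3,300 = 119,210 kg.
Stage 1: m₀ = 119,210 kg, m_f = 119,210 − 89,800 = 29,410 kg; Δv = 452×9.81×ln(4.053) = 4434.1×1.3996 ≈ 6206 m/s.
Stage 2: m₀ = 17,910 kg, m_f = 17,910 − 12,600 = 5,310 kg; Δv = 432×9.81×ln(3.373) = 4237.9×1.2158 ≈ 5152 m/s.
Total Δv = 6206 + 5152 = 11358 m/s.

Δv ≈ 11400 m/s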